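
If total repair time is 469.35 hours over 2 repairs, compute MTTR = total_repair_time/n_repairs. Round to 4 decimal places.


total_repair_time = 469.35
n_repairs = 2
MTTR = 469.35 / 2
MTTR = 234.675

234.675


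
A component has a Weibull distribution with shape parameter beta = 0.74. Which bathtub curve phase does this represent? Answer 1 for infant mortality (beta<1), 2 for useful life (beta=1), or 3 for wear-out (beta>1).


beta = 0.74
Compare beta to 1:
beta < 1 => infant mortality (phase 1)
beta = 1 => useful life (phase 2)
beta > 1 => wear-out (phase 3)
Since beta = 0.74, this is infant mortality (decreasing failure rate)
Phase = 1

1


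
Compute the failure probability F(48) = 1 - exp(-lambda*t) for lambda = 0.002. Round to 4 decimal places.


lambda = 0.002, t = 48
lambda * t = 0.096
exp(-0.096) = 0.9085
F(t) = 1 - 0.9085
F(t) = 0.0915

0.0915


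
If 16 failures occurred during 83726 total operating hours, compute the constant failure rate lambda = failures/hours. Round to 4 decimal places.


failures = 16
total_hours = 83726
lambda = 16 / 83726
lambda = 0.0002

0.0002


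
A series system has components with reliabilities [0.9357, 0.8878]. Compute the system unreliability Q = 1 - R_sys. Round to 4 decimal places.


Components: [0.9357, 0.8878]
After component 1: product = 0.9357
After component 2: product = 0.8307
R_sys = 0.8307
Q = 1 - 0.8307 = 0.1693

0.1693


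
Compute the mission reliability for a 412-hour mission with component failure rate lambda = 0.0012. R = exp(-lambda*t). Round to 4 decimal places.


lambda = 0.0012
mission_time = 412
lambda * t = 0.0012 * 412 = 0.4944
R = exp(-0.4944)
R = 0.6099

0.6099


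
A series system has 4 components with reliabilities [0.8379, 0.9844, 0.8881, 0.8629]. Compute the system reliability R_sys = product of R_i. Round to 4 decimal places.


Components: [0.8379, 0.9844, 0.8881, 0.8629]
After component 1 (R=0.8379): product = 0.8379
After component 2 (R=0.9844): product = 0.8248
After component 3 (R=0.8881): product = 0.7325
After component 4 (R=0.8629): product = 0.6321
R_sys = 0.6321

0.6321


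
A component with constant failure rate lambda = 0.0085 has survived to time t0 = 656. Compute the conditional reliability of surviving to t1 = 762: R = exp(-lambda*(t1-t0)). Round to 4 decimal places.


lambda = 0.0085
t0 = 656, t1 = 762
t1 - t0 = 106
lambda * (t1-t0) = 0.0085 * 106 = 0.901
R = exp(-0.901)
R = 0.4062

0.4062


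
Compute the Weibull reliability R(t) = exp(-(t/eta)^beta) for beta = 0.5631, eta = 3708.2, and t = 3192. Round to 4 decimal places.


beta = 0.5631, eta = 3708.2, t = 3192
t/eta = 3192 / 3708.2 = 0.8608
(t/eta)^beta = 0.8608^0.5631 = 0.9191
R(t) = exp(-0.9191)
R(t) = 0.3989

0.3989


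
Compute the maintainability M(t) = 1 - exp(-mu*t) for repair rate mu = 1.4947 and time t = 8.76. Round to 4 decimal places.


mu = 1.4947, t = 8.76
mu * t = 1.4947 * 8.76 = 13.0936
exp(-13.0936) = 0.0
M(t) = 1 - 0.0
M(t) = 1.0

1.0


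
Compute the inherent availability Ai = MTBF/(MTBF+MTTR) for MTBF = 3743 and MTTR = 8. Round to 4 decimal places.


MTBF = 3743
MTTR = 8
MTBF + MTTR = 3751
Ai = 3743 / 3751
Ai = 0.9979

0.9979


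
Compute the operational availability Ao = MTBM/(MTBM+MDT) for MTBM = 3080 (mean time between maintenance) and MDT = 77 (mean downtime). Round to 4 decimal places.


MTBM = 3080
MDT = 77
MTBM + MDT = 3157
Ao = 3080 / 3157
Ao = 0.9756

0.9756


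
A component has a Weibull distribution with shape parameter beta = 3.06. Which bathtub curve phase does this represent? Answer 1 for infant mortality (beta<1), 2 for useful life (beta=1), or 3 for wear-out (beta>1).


beta = 3.06
Compare beta to 1:
beta < 1 => infant mortality (phase 1)
beta = 1 => useful life (phase 2)
beta > 1 => wear-out (phase 3)
Since beta = 3.06, this is wear-out (increasing failure rate)
Phase = 3

3


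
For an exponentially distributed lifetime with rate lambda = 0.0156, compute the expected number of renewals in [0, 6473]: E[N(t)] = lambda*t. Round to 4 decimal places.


lambda = 0.0156
t = 6473
E[N(t)] = lambda * t
E[N(t)] = 0.0156 * 6473
E[N(t)] = 100.9788

100.9788


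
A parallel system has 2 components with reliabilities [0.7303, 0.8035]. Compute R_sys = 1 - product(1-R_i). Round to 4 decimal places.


Components: [0.7303, 0.8035]
(1 - 0.7303) = 0.2697, running product = 0.2697
(1 - 0.8035) = 0.1965, running product = 0.053
Product of (1-R_i) = 0.053
R_sys = 1 - 0.053 = 0.947

0.947


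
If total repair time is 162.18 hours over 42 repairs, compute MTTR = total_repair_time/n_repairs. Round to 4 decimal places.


total_repair_time = 162.18
n_repairs = 42
MTTR = 162.18 / 42
MTTR = 3.8614

3.8614


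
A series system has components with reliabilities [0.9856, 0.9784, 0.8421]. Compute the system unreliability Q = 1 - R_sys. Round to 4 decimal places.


Components: [0.9856, 0.9784, 0.8421]
After component 1: product = 0.9856
After component 2: product = 0.9643
After component 3: product = 0.812
R_sys = 0.812
Q = 1 - 0.812 = 0.188

0.188


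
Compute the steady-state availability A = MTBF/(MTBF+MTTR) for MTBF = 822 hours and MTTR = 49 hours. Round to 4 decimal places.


MTBF = 822
MTTR = 49
MTBF + MTTR = 871
A = 822 / 871
A = 0.9437

0.9437


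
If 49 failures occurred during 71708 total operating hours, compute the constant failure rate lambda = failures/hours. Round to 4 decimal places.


failures = 49
total_hours = 71708
lambda = 49 / 71708
lambda = 0.0007

0.0007


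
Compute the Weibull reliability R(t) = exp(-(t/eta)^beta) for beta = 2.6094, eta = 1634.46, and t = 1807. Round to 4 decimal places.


beta = 2.6094, eta = 1634.46, t = 1807
t/eta = 1807 / 1634.46 = 1.1056
(t/eta)^beta = 1.1056^2.6094 = 1.2994
R(t) = exp(-1.2994)
R(t) = 0.2727

0.2727


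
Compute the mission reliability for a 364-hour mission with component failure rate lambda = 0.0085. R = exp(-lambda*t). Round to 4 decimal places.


lambda = 0.0085
mission_time = 364
lambda * t = 0.0085 * 364 = 3.094
R = exp(-3.094)
R = 0.0453

0.0453


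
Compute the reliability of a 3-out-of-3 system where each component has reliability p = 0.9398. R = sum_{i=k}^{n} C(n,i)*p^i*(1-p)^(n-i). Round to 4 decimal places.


k = 3, n = 3, p = 0.9398
i=3: C(3,3)=1 * 0.9398^3 * 0.0602^0 = 0.8301
R = sum of terms = 0.8301

0.8301


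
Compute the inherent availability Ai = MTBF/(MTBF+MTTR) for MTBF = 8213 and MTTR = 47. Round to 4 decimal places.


MTBF = 8213
MTTR = 47
MTBF + MTTR = 8260
Ai = 8213 / 8260
Ai = 0.9943

0.9943


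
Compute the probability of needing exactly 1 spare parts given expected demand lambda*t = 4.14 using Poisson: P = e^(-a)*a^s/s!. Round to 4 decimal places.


a = 4.14, s = 1
e^(-a) = e^(-4.14) = 0.0159
a^s = 4.14^1 = 4.14
s! = 1
P = 0.0159 * 4.14 / 1
P = 0.0659

0.0659


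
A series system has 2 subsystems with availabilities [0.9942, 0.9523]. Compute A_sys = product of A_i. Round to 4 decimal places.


Subsystems: [0.9942, 0.9523]
After subsystem 1 (A=0.9942): product = 0.9942
After subsystem 2 (A=0.9523): product = 0.9468
A_sys = 0.9468

0.9468


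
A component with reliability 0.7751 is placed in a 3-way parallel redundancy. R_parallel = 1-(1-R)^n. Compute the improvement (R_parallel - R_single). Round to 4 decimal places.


R_single = 0.7751, n = 3
1 - R_single = 0.2249
(1 - R_single)^n = 0.2249^3 = 0.0114
R_parallel = 1 - 0.0114 = 0.9886
Improvement = 0.9886 - 0.7751
Improvement = 0.2135

0.2135


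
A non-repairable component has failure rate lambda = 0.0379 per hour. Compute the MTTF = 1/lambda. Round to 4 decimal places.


lambda = 0.0379
MTTF = 1 / 0.0379
MTTF = 26.3852

26.3852


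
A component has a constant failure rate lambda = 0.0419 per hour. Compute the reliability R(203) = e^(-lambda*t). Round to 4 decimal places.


lambda = 0.0419
t = 203
lambda * t = 8.5057
R(t) = e^(-8.5057)
R(t) = 0.0002

0.0002


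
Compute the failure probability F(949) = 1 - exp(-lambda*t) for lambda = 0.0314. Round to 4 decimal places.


lambda = 0.0314, t = 949
lambda * t = 29.7986
exp(-29.7986) = 0.0
F(t) = 1 - 0.0
F(t) = 1.0

1.0


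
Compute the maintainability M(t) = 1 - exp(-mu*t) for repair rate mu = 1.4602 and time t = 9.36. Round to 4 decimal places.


mu = 1.4602, t = 9.36
mu * t = 1.4602 * 9.36 = 13.6675
exp(-13.6675) = 0.0
M(t) = 1 - 0.0
M(t) = 1.0

1.0


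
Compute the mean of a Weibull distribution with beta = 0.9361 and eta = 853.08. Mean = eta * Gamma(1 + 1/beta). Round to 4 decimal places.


beta = 0.9361, eta = 853.08
1/beta = 1.0683
1 + 1/beta = 2.0683
Gamma(2.0683) = 1.0308
Mean = 853.08 * 1.0308
Mean = 879.3606

879.3606


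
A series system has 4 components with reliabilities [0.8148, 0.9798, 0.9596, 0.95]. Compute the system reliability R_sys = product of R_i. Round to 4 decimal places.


Components: [0.8148, 0.9798, 0.9596, 0.95]
After component 1 (R=0.8148): product = 0.8148
After component 2 (R=0.9798): product = 0.7983
After component 3 (R=0.9596): product = 0.7661
After component 4 (R=0.95): product = 0.7278
R_sys = 0.7278

0.7278


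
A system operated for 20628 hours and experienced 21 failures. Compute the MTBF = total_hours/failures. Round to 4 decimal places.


total_hours = 20628
failures = 21
MTBF = 20628 / 21
MTBF = 982.2857

982.2857


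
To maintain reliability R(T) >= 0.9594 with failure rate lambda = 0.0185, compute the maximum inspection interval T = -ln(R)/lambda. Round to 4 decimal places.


R_target = 0.9594
lambda = 0.0185
-ln(0.9594) = 0.0414
T = 0.0414 / 0.0185
T = 2.2404

2.2404


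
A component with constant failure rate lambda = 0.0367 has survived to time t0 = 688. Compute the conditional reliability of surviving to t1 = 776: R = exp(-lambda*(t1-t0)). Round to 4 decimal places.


lambda = 0.0367
t0 = 688, t1 = 776
t1 - t0 = 88
lambda * (t1-t0) = 0.0367 * 88 = 3.2296
R = exp(-3.2296)
R = 0.0396

0.0396


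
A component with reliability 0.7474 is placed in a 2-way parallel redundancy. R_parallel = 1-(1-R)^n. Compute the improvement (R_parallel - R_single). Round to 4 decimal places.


R_single = 0.7474, n = 2
1 - R_single = 0.2526
(1 - R_single)^n = 0.2526^2 = 0.0638
R_parallel = 1 - 0.0638 = 0.9362
Improvement = 0.9362 - 0.7474
Improvement = 0.1888

0.1888


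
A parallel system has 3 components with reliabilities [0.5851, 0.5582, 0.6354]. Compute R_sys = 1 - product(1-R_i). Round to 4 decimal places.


Components: [0.5851, 0.5582, 0.6354]
(1 - 0.5851) = 0.4149, running product = 0.4149
(1 - 0.5582) = 0.4418, running product = 0.1833
(1 - 0.6354) = 0.3646, running product = 0.0668
Product of (1-R_i) = 0.0668
R_sys = 1 - 0.0668 = 0.9332

0.9332


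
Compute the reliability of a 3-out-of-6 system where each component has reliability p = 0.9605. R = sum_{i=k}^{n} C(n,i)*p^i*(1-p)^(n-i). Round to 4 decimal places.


k = 3, n = 6, p = 0.9605
i=3: C(6,3)=20 * 0.9605^3 * 0.0395^3 = 0.0011
i=4: C(6,4)=15 * 0.9605^4 * 0.0395^2 = 0.0199
i=5: C(6,5)=6 * 0.9605^5 * 0.0395^1 = 0.1937
i=6: C(6,6)=1 * 0.9605^6 * 0.0395^0 = 0.7852
R = sum of terms = 1.0

1.0


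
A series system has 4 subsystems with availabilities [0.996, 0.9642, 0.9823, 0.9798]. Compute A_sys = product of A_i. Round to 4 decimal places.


Subsystems: [0.996, 0.9642, 0.9823, 0.9798]
After subsystem 1 (A=0.996): product = 0.996
After subsystem 2 (A=0.9642): product = 0.9603
After subsystem 3 (A=0.9823): product = 0.9433
After subsystem 4 (A=0.9798): product = 0.9243
A_sys = 0.9243

0.9243


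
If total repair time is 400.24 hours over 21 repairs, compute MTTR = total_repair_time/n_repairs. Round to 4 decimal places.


total_repair_time = 400.24
n_repairs = 21
MTTR = 400.24 / 21
MTTR = 19.059

19.059


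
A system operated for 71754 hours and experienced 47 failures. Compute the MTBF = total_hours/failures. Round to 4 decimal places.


total_hours = 71754
failures = 47
MTBF = 71754 / 47
MTBF = 1526.6809

1526.6809


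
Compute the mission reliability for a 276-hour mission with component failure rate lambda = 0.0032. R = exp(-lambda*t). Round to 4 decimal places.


lambda = 0.0032
mission_time = 276
lambda * t = 0.0032 * 276 = 0.8832
R = exp(-0.8832)
R = 0.4135

0.4135


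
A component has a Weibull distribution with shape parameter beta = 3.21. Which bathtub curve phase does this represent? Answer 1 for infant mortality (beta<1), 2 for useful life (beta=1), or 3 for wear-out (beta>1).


beta = 3.21
Compare beta to 1:
beta < 1 => infant mortality (phase 1)
beta = 1 => useful life (phase 2)
beta > 1 => wear-out (phase 3)
Since beta = 3.21, this is wear-out (increasing failure rate)
Phase = 3

3


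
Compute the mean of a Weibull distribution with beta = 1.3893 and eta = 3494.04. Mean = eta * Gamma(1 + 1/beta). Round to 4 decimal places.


beta = 1.3893, eta = 3494.04
1/beta = 0.7198
1 + 1/beta = 1.7198
Gamma(1.7198) = 0.9125
Mean = 3494.04 * 0.9125
Mean = 3188.4407

3188.4407


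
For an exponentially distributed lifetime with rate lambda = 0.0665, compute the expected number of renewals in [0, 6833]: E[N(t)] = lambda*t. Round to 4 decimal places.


lambda = 0.0665
t = 6833
E[N(t)] = lambda * t
E[N(t)] = 0.0665 * 6833
E[N(t)] = 454.3945

454.3945


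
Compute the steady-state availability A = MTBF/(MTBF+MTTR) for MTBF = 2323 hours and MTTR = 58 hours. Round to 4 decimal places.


MTBF = 2323
MTTR = 58
MTBF + MTTR = 2381
A = 2323 / 2381
A = 0.9756

0.9756


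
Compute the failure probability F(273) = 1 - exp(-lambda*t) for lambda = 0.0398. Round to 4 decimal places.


lambda = 0.0398, t = 273
lambda * t = 10.8654
exp(-10.8654) = 0.0
F(t) = 1 - 0.0
F(t) = 1.0

1.0


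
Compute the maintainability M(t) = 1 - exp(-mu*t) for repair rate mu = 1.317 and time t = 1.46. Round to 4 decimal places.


mu = 1.317, t = 1.46
mu * t = 1.317 * 1.46 = 1.9228
exp(-1.9228) = 0.1462
M(t) = 1 - 0.1462
M(t) = 0.8538

0.8538


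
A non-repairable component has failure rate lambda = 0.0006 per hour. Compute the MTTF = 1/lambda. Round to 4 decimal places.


lambda = 0.0006
MTTF = 1 / 0.0006
MTTF = 1666.6667

1666.6667


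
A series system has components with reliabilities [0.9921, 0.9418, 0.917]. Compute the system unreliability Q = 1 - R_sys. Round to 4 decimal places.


Components: [0.9921, 0.9418, 0.917]
After component 1: product = 0.9921
After component 2: product = 0.9344
After component 3: product = 0.8568
R_sys = 0.8568
Q = 1 - 0.8568 = 0.1432

0.1432


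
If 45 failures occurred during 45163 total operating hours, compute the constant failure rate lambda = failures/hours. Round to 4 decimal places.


failures = 45
total_hours = 45163
lambda = 45 / 45163
lambda = 0.001

0.001


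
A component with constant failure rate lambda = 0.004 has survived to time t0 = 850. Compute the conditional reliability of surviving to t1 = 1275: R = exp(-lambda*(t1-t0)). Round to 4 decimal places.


lambda = 0.004
t0 = 850, t1 = 1275
t1 - t0 = 425
lambda * (t1-t0) = 0.004 * 425 = 1.7
R = exp(-1.7)
R = 0.1827

0.1827


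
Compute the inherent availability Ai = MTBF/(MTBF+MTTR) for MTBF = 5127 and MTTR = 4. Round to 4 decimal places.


MTBF = 5127
MTTR = 4
MTBF + MTTR = 5131
Ai = 5127 / 5131
Ai = 0.9992

0.9992


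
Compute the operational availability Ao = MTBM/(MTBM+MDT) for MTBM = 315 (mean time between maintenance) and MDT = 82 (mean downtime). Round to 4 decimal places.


MTBM = 315
MDT = 82
MTBM + MDT = 397
Ao = 315 / 397
Ao = 0.7935

0.7935


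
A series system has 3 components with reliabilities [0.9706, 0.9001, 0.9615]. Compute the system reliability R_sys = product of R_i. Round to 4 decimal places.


Components: [0.9706, 0.9001, 0.9615]
After component 1 (R=0.9706): product = 0.9706
After component 2 (R=0.9001): product = 0.8736
After component 3 (R=0.9615): product = 0.84
R_sys = 0.84

0.84


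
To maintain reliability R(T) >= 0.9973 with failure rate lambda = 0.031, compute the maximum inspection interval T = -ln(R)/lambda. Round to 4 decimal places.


R_target = 0.9973
lambda = 0.031
-ln(0.9973) = 0.0027
T = 0.0027 / 0.031
T = 0.0872

0.0872


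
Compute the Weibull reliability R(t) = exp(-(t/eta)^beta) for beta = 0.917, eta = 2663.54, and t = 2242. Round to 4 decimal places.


beta = 0.917, eta = 2663.54, t = 2242
t/eta = 2242 / 2663.54 = 0.8417
(t/eta)^beta = 0.8417^0.917 = 0.8539
R(t) = exp(-0.8539)
R(t) = 0.4258

0.4258


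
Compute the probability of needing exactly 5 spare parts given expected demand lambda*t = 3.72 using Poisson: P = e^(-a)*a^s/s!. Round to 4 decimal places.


a = 3.72, s = 5
e^(-a) = e^(-3.72) = 0.0242
a^s = 3.72^5 = 712.3849
s! = 120
P = 0.0242 * 712.3849 / 120
P = 0.1439

0.1439


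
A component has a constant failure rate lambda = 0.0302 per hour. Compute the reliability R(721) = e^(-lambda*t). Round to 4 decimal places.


lambda = 0.0302
t = 721
lambda * t = 21.7742
R(t) = e^(-21.7742)
R(t) = 0.0

0.0


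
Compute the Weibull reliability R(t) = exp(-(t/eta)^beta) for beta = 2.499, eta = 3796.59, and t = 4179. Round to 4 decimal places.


beta = 2.499, eta = 3796.59, t = 4179
t/eta = 4179 / 3796.59 = 1.1007
(t/eta)^beta = 1.1007^2.499 = 1.271
R(t) = exp(-1.271)
R(t) = 0.2805

0.2805


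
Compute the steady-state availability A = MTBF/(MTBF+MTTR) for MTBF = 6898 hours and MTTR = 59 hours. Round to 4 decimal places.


MTBF = 6898
MTTR = 59
MTBF + MTTR = 6957
A = 6898 / 6957
A = 0.9915

0.9915


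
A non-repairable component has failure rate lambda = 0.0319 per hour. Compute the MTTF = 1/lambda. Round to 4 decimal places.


lambda = 0.0319
MTTF = 1 / 0.0319
MTTF = 31.348

31.348


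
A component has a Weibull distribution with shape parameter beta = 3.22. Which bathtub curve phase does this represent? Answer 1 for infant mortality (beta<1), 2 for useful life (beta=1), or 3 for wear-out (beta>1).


beta = 3.22
Compare beta to 1:
beta < 1 => infant mortality (phase 1)
beta = 1 => useful life (phase 2)
beta > 1 => wear-out (phase 3)
Since beta = 3.22, this is wear-out (increasing failure rate)
Phase = 3

3


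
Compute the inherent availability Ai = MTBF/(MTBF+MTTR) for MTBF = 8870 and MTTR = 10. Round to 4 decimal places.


MTBF = 8870
MTTR = 10
MTBF + MTTR = 8880
Ai = 8870 / 8880
Ai = 0.9989

0.9989


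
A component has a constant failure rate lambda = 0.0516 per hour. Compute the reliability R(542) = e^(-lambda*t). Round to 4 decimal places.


lambda = 0.0516
t = 542
lambda * t = 27.9672
R(t) = e^(-27.9672)
R(t) = 0.0

0.0


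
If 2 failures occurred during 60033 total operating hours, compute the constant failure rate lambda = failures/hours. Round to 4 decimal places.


failures = 2
total_hours = 60033
lambda = 2 / 60033
lambda = 0.0

0.0


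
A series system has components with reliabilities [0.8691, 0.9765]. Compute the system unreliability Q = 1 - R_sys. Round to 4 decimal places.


Components: [0.8691, 0.9765]
After component 1: product = 0.8691
After component 2: product = 0.8487
R_sys = 0.8487
Q = 1 - 0.8487 = 0.1513

0.1513


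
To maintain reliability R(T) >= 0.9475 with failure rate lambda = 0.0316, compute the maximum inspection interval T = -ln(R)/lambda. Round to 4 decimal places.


R_target = 0.9475
lambda = 0.0316
-ln(0.9475) = 0.0539
T = 0.0539 / 0.0316
T = 1.7066

1.7066


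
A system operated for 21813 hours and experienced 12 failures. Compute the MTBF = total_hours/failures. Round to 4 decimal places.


total_hours = 21813
failures = 12
MTBF = 21813 / 12
MTBF = 1817.75

1817.75


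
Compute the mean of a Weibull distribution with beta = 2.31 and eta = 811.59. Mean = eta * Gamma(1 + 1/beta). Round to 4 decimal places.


beta = 2.31, eta = 811.59
1/beta = 0.4329
1 + 1/beta = 1.4329
Gamma(1.4329) = 0.886
Mean = 811.59 * 0.886
Mean = 719.0364

719.0364


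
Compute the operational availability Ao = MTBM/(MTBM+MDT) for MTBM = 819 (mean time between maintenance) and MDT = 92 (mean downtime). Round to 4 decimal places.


MTBM = 819
MDT = 92
MTBM + MDT = 911
Ao = 819 / 911
Ao = 0.899

0.899


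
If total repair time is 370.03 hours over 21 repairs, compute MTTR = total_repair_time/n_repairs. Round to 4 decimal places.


total_repair_time = 370.03
n_repairs = 21
MTTR = 370.03 / 21
MTTR = 17.6205

17.6205


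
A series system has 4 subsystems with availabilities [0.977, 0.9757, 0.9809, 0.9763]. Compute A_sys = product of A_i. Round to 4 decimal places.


Subsystems: [0.977, 0.9757, 0.9809, 0.9763]
After subsystem 1 (A=0.977): product = 0.977
After subsystem 2 (A=0.9757): product = 0.9533
After subsystem 3 (A=0.9809): product = 0.9351
After subsystem 4 (A=0.9763): product = 0.9129
A_sys = 0.9129

0.9129


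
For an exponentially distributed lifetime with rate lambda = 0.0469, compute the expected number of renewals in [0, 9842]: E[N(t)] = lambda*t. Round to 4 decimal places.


lambda = 0.0469
t = 9842
E[N(t)] = lambda * t
E[N(t)] = 0.0469 * 9842
E[N(t)] = 461.5898

461.5898


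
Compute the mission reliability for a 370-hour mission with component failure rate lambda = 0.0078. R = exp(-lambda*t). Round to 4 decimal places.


lambda = 0.0078
mission_time = 370
lambda * t = 0.0078 * 370 = 2.886
R = exp(-2.886)
R = 0.0558

0.0558


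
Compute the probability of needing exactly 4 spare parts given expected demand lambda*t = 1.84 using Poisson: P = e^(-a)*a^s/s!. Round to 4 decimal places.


a = 1.84, s = 4
e^(-a) = e^(-1.84) = 0.1588
a^s = 1.84^4 = 11.4623
s! = 24
P = 0.1588 * 11.4623 / 24
P = 0.0759

0.0759


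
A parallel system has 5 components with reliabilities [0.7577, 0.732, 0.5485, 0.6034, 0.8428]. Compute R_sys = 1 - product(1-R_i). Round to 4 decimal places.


Components: [0.7577, 0.732, 0.5485, 0.6034, 0.8428]
(1 - 0.7577) = 0.2423, running product = 0.2423
(1 - 0.732) = 0.268, running product = 0.0649
(1 - 0.5485) = 0.4515, running product = 0.0293
(1 - 0.6034) = 0.3966, running product = 0.0116
(1 - 0.8428) = 0.1572, running product = 0.0018
Product of (1-R_i) = 0.0018
R_sys = 1 - 0.0018 = 0.9982

0.9982


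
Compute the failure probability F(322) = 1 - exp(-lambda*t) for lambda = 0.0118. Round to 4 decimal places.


lambda = 0.0118, t = 322
lambda * t = 3.7996
exp(-3.7996) = 0.0224
F(t) = 1 - 0.0224
F(t) = 0.9776

0.9776


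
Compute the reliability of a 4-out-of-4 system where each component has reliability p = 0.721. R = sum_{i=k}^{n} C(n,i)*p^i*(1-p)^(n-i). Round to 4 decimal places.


k = 4, n = 4, p = 0.721
i=4: C(4,4)=1 * 0.721^4 * 0.279^0 = 0.2702
R = sum of terms = 0.2702

0.2702


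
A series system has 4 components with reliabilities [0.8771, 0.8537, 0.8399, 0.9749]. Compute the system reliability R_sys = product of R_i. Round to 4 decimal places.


Components: [0.8771, 0.8537, 0.8399, 0.9749]
After component 1 (R=0.8771): product = 0.8771
After component 2 (R=0.8537): product = 0.7488
After component 3 (R=0.8399): product = 0.6289
After component 4 (R=0.9749): product = 0.6131
R_sys = 0.6131

0.6131


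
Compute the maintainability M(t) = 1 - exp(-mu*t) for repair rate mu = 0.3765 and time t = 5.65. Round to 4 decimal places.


mu = 0.3765, t = 5.65
mu * t = 0.3765 * 5.65 = 2.1272
exp(-2.1272) = 0.1192
M(t) = 1 - 0.1192
M(t) = 0.8808

0.8808


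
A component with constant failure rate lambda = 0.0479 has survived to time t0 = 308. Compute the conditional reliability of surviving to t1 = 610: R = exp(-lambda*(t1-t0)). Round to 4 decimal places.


lambda = 0.0479
t0 = 308, t1 = 610
t1 - t0 = 302
lambda * (t1-t0) = 0.0479 * 302 = 14.4658
R = exp(-14.4658)
R = 0.0

0.0


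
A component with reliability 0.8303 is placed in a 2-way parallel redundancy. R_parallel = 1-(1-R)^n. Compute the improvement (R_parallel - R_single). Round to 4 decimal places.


R_single = 0.8303, n = 2
1 - R_single = 0.1697
(1 - R_single)^n = 0.1697^2 = 0.0288
R_parallel = 1 - 0.0288 = 0.9712
Improvement = 0.9712 - 0.8303
Improvement = 0.1409

0.1409


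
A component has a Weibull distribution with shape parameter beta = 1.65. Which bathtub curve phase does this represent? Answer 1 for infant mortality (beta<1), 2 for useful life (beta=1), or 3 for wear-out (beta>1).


beta = 1.65
Compare beta to 1:
beta < 1 => infant mortality (phase 1)
beta = 1 => useful life (phase 2)
beta > 1 => wear-out (phase 3)
Since beta = 1.65, this is wear-out (increasing failure rate)
Phase = 3

3


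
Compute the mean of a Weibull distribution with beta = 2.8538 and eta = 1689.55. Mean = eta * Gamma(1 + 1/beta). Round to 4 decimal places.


beta = 2.8538, eta = 1689.55
1/beta = 0.3504
1 + 1/beta = 1.3504
Gamma(1.3504) = 0.8911
Mean = 1689.55 * 0.8911
Mean = 1505.5747

1505.5747


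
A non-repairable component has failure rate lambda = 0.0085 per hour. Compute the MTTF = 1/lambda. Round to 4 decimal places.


lambda = 0.0085
MTTF = 1 / 0.0085
MTTF = 117.6471

117.6471


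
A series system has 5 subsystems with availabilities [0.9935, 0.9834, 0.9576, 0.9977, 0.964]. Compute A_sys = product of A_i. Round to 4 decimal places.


Subsystems: [0.9935, 0.9834, 0.9576, 0.9977, 0.964]
After subsystem 1 (A=0.9935): product = 0.9935
After subsystem 2 (A=0.9834): product = 0.977
After subsystem 3 (A=0.9576): product = 0.9356
After subsystem 4 (A=0.9977): product = 0.9334
After subsystem 5 (A=0.964): product = 0.8998
A_sys = 0.8998

0.8998


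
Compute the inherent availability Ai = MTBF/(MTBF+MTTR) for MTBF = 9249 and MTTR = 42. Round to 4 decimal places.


MTBF = 9249
MTTR = 42
MTBF + MTTR = 9291
Ai = 9249 / 9291
Ai = 0.9955

0.9955


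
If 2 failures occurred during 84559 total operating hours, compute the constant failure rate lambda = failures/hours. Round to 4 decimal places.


failures = 2
total_hours = 84559
lambda = 2 / 84559
lambda = 0.0

0.0


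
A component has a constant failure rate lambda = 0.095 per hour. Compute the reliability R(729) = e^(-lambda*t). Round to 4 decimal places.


lambda = 0.095
t = 729
lambda * t = 69.255
R(t) = e^(-69.255)
R(t) = 0.0

0.0


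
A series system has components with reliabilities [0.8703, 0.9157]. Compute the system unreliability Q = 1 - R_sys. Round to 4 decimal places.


Components: [0.8703, 0.9157]
After component 1: product = 0.8703
After component 2: product = 0.7969
R_sys = 0.7969
Q = 1 - 0.7969 = 0.2031

0.2031


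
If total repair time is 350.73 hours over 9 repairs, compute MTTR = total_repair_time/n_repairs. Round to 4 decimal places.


total_repair_time = 350.73
n_repairs = 9
MTTR = 350.73 / 9
MTTR = 38.97

38.97


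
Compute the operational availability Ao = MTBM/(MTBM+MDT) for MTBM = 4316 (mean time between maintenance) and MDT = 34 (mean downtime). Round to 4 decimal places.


MTBM = 4316
MDT = 34
MTBM + MDT = 4350
Ao = 4316 / 4350
Ao = 0.9922

0.9922


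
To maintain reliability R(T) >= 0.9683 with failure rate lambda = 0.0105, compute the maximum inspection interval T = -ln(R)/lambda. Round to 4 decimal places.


R_target = 0.9683
lambda = 0.0105
-ln(0.9683) = 0.0322
T = 0.0322 / 0.0105
T = 3.0679

3.0679


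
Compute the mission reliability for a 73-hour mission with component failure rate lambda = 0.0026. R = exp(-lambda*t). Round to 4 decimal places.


lambda = 0.0026
mission_time = 73
lambda * t = 0.0026 * 73 = 0.1898
R = exp(-0.1898)
R = 0.8271

0.8271


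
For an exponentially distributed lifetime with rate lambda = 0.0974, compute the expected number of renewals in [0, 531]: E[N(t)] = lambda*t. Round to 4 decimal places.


lambda = 0.0974
t = 531
E[N(t)] = lambda * t
E[N(t)] = 0.0974 * 531
E[N(t)] = 51.7194

51.7194


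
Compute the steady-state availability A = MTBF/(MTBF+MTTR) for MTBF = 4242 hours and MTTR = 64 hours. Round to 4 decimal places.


MTBF = 4242
MTTR = 64
MTBF + MTTR = 4306
A = 4242 / 4306
A = 0.9851

0.9851


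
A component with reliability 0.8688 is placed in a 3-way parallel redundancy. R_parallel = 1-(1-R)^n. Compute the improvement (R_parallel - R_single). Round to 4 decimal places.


R_single = 0.8688, n = 3
1 - R_single = 0.1312
(1 - R_single)^n = 0.1312^3 = 0.0023
R_parallel = 1 - 0.0023 = 0.9977
Improvement = 0.9977 - 0.8688
Improvement = 0.1289

0.1289


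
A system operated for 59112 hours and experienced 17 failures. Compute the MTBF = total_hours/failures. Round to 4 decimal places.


total_hours = 59112
failures = 17
MTBF = 59112 / 17
MTBF = 3477.1765

3477.1765


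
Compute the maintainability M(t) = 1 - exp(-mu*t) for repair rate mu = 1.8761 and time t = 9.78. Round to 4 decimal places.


mu = 1.8761, t = 9.78
mu * t = 1.8761 * 9.78 = 18.3483
exp(-18.3483) = 0.0
M(t) = 1 - 0.0
M(t) = 1.0

1.0


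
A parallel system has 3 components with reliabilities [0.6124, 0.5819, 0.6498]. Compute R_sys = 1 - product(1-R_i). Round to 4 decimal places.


Components: [0.6124, 0.5819, 0.6498]
(1 - 0.6124) = 0.3876, running product = 0.3876
(1 - 0.5819) = 0.4181, running product = 0.1621
(1 - 0.6498) = 0.3502, running product = 0.0568
Product of (1-R_i) = 0.0568
R_sys = 1 - 0.0568 = 0.9432

0.9432


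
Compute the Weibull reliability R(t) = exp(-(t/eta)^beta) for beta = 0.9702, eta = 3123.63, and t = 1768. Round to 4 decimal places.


beta = 0.9702, eta = 3123.63, t = 1768
t/eta = 1768 / 3123.63 = 0.566
(t/eta)^beta = 0.566^0.9702 = 0.5757
R(t) = exp(-0.5757)
R(t) = 0.5623

0.5623


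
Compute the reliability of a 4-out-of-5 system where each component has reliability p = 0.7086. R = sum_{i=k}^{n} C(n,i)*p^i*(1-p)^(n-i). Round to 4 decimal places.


k = 4, n = 5, p = 0.7086
i=4: C(5,4)=5 * 0.7086^4 * 0.2914^1 = 0.3673
i=5: C(5,5)=1 * 0.7086^5 * 0.2914^0 = 0.1787
R = sum of terms = 0.546

0.546


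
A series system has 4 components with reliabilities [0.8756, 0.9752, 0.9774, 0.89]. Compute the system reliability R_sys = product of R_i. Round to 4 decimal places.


Components: [0.8756, 0.9752, 0.9774, 0.89]
After component 1 (R=0.8756): product = 0.8756
After component 2 (R=0.9752): product = 0.8539
After component 3 (R=0.9774): product = 0.8346
After component 4 (R=0.89): product = 0.7428
R_sys = 0.7428

0.7428


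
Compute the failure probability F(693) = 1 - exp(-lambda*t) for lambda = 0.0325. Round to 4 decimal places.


lambda = 0.0325, t = 693
lambda * t = 22.5225
exp(-22.5225) = 0.0
F(t) = 1 - 0.0
F(t) = 1.0

1.0


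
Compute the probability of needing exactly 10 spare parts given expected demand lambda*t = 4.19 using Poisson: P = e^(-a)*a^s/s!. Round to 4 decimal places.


a = 4.19, s = 10
e^(-a) = e^(-4.19) = 0.0151
a^s = 4.19^10 = 1667785.6381
s! = 3628800
P = 0.0151 * 1667785.6381 / 3628800
P = 0.007

0.007


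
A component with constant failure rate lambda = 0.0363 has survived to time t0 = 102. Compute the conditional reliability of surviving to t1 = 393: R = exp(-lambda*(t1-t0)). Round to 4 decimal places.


lambda = 0.0363
t0 = 102, t1 = 393
t1 - t0 = 291
lambda * (t1-t0) = 0.0363 * 291 = 10.5633
R = exp(-10.5633)
R = 0.0

0.0


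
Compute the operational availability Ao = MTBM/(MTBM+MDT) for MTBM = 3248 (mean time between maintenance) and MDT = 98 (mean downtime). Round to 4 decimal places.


MTBM = 3248
MDT = 98
MTBM + MDT = 3346
Ao = 3248 / 3346
Ao = 0.9707

0.9707


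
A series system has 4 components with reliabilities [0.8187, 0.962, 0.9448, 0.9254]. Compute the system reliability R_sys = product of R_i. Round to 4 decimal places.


Components: [0.8187, 0.962, 0.9448, 0.9254]
After component 1 (R=0.8187): product = 0.8187
After component 2 (R=0.962): product = 0.7876
After component 3 (R=0.9448): product = 0.7441
After component 4 (R=0.9254): product = 0.6886
R_sys = 0.6886

0.6886


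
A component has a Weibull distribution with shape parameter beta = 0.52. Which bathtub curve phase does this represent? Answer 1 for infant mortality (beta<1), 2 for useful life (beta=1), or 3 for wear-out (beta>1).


beta = 0.52
Compare beta to 1:
beta < 1 => infant mortality (phase 1)
beta = 1 => useful life (phase 2)
beta > 1 => wear-out (phase 3)
Since beta = 0.52, this is infant mortality (decreasing failure rate)
Phase = 1

1


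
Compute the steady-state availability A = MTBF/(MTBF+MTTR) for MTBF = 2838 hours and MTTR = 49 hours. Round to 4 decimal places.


MTBF = 2838
MTTR = 49
MTBF + MTTR = 2887
A = 2838 / 2887
A = 0.983

0.983


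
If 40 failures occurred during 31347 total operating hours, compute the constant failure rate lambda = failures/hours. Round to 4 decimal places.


failures = 40
total_hours = 31347
lambda = 40 / 31347
lambda = 0.0013

0.0013


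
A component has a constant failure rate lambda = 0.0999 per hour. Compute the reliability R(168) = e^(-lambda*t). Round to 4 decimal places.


lambda = 0.0999
t = 168
lambda * t = 16.7832
R(t) = e^(-16.7832)
R(t) = 0.0

0.0


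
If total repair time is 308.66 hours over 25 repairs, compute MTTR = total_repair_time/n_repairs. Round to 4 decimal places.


total_repair_time = 308.66
n_repairs = 25
MTTR = 308.66 / 25
MTTR = 12.3464

12.3464


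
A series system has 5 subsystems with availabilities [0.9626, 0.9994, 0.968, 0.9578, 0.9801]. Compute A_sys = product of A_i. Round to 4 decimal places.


Subsystems: [0.9626, 0.9994, 0.968, 0.9578, 0.9801]
After subsystem 1 (A=0.9626): product = 0.9626
After subsystem 2 (A=0.9994): product = 0.962
After subsystem 3 (A=0.968): product = 0.9312
After subsystem 4 (A=0.9578): product = 0.8919
After subsystem 5 (A=0.9801): product = 0.8742
A_sys = 0.8742

0.8742


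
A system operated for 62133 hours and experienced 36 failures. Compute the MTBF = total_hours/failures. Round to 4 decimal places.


total_hours = 62133
failures = 36
MTBF = 62133 / 36
MTBF = 1725.9167

1725.9167


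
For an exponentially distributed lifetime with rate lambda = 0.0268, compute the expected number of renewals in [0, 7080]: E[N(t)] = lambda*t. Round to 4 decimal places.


lambda = 0.0268
t = 7080
E[N(t)] = lambda * t
E[N(t)] = 0.0268 * 7080
E[N(t)] = 189.744

189.744


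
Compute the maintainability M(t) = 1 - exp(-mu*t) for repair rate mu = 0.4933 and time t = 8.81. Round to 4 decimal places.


mu = 0.4933, t = 8.81
mu * t = 0.4933 * 8.81 = 4.346
exp(-4.346) = 0.013
M(t) = 1 - 0.013
M(t) = 0.987

0.987


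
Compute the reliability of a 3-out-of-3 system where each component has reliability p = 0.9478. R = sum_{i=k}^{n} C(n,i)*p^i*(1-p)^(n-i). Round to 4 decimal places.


k = 3, n = 3, p = 0.9478
i=3: C(3,3)=1 * 0.9478^3 * 0.0522^0 = 0.8514
R = sum of terms = 0.8514

0.8514


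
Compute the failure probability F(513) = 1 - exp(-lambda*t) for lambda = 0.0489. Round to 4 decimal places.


lambda = 0.0489, t = 513
lambda * t = 25.0857
exp(-25.0857) = 0.0
F(t) = 1 - 0.0
F(t) = 1.0

1.0


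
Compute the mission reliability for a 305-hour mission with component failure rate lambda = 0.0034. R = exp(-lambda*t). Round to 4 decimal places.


lambda = 0.0034
mission_time = 305
lambda * t = 0.0034 * 305 = 1.037
R = exp(-1.037)
R = 0.3545

0.3545


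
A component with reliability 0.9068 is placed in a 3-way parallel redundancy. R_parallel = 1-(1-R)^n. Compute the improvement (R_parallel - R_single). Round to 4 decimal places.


R_single = 0.9068, n = 3
1 - R_single = 0.0932
(1 - R_single)^n = 0.0932^3 = 0.0008
R_parallel = 1 - 0.0008 = 0.9992
Improvement = 0.9992 - 0.9068
Improvement = 0.0924

0.0924


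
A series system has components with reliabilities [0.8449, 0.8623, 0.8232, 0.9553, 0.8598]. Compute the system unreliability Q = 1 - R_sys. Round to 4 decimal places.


Components: [0.8449, 0.8623, 0.8232, 0.9553, 0.8598]
After component 1: product = 0.8449
After component 2: product = 0.7286
After component 3: product = 0.5997
After component 4: product = 0.5729
After component 5: product = 0.4926
R_sys = 0.4926
Q = 1 - 0.4926 = 0.5074

0.5074


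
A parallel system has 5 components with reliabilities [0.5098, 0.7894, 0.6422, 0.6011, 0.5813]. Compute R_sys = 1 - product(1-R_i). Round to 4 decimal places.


Components: [0.5098, 0.7894, 0.6422, 0.6011, 0.5813]
(1 - 0.5098) = 0.4902, running product = 0.4902
(1 - 0.7894) = 0.2106, running product = 0.1032
(1 - 0.6422) = 0.3578, running product = 0.0369
(1 - 0.6011) = 0.3989, running product = 0.0147
(1 - 0.5813) = 0.4187, running product = 0.0062
Product of (1-R_i) = 0.0062
R_sys = 1 - 0.0062 = 0.9938

0.9938


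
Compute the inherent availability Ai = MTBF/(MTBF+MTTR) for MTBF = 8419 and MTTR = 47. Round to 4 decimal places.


MTBF = 8419
MTTR = 47
MTBF + MTTR = 8466
Ai = 8419 / 8466
Ai = 0.9944

0.9944


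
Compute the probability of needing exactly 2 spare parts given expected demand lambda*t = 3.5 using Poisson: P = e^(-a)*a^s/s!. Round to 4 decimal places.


a = 3.5, s = 2
e^(-a) = e^(-3.5) = 0.0302
a^s = 3.5^2 = 12.25
s! = 2
P = 0.0302 * 12.25 / 2
P = 0.185

0.185


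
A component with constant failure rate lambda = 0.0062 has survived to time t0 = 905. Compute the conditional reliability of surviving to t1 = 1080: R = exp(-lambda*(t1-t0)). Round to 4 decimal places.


lambda = 0.0062
t0 = 905, t1 = 1080
t1 - t0 = 175
lambda * (t1-t0) = 0.0062 * 175 = 1.085
R = exp(-1.085)
R = 0.3379

0.3379


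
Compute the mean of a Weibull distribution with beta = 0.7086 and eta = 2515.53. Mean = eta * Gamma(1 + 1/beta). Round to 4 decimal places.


beta = 0.7086, eta = 2515.53
1/beta = 1.4112
1 + 1/beta = 2.4112
Gamma(2.4112) = 1.2514
Mean = 2515.53 * 1.2514
Mean = 3147.8182

3147.8182


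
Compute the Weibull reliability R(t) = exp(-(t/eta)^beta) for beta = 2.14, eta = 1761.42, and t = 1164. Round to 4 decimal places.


beta = 2.14, eta = 1761.42, t = 1164
t/eta = 1164 / 1761.42 = 0.6608
(t/eta)^beta = 0.6608^2.14 = 0.4121
R(t) = exp(-0.4121)
R(t) = 0.6623

0.6623


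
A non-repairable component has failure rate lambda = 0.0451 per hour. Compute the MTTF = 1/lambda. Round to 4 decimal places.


lambda = 0.0451
MTTF = 1 / 0.0451
MTTF = 22.1729

22.1729


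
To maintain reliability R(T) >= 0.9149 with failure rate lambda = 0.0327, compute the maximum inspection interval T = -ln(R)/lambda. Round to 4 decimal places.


R_target = 0.9149
lambda = 0.0327
-ln(0.9149) = 0.0889
T = 0.0889 / 0.0327
T = 2.7199

2.7199


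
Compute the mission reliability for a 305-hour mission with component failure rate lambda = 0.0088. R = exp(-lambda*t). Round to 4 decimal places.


lambda = 0.0088
mission_time = 305
lambda * t = 0.0088 * 305 = 2.684
R = exp(-2.684)
R = 0.0683

0.0683


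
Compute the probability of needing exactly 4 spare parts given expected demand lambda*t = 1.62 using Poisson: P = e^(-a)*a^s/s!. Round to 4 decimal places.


a = 1.62, s = 4
e^(-a) = e^(-1.62) = 0.1979
a^s = 1.62^4 = 6.8875
s! = 24
P = 0.1979 * 6.8875 / 24
P = 0.0568

0.0568


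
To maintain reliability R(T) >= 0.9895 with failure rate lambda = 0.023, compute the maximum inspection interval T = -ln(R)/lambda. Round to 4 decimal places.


R_target = 0.9895
lambda = 0.023
-ln(0.9895) = 0.0106
T = 0.0106 / 0.023
T = 0.4589

0.4589


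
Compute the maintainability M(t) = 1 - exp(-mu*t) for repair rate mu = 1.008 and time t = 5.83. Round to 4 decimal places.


mu = 1.008, t = 5.83
mu * t = 1.008 * 5.83 = 5.8766
exp(-5.8766) = 0.0028
M(t) = 1 - 0.0028
M(t) = 0.9972

0.9972


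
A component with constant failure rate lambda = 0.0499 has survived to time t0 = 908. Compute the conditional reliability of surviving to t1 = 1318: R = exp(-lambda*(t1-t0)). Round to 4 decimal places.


lambda = 0.0499
t0 = 908, t1 = 1318
t1 - t0 = 410
lambda * (t1-t0) = 0.0499 * 410 = 20.459
R = exp(-20.459)
R = 0.0

0.0


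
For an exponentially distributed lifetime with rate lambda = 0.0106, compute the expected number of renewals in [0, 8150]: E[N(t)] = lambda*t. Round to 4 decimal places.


lambda = 0.0106
t = 8150
E[N(t)] = lambda * t
E[N(t)] = 0.0106 * 8150
E[N(t)] = 86.39

86.39


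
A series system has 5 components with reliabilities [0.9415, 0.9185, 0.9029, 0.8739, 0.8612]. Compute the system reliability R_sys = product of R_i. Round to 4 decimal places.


Components: [0.9415, 0.9185, 0.9029, 0.8739, 0.8612]
After component 1 (R=0.9415): product = 0.9415
After component 2 (R=0.9185): product = 0.8648
After component 3 (R=0.9029): product = 0.7808
After component 4 (R=0.8739): product = 0.6823
After component 5 (R=0.8612): product = 0.5876
R_sys = 0.5876

0.5876
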